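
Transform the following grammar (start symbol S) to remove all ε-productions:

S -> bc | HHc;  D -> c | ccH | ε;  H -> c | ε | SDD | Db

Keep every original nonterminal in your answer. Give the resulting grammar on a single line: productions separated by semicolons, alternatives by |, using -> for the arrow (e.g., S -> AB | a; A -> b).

S -> c | Hc | bc | HHc; D -> c | cc | ccH; H -> S | b | c | Db | SD | SDD

Nullable set: {D, H}.
S -> HHc: H, H nullable, giving HHc | Hc | c.
Drop D -> ε.
D -> ccH: H nullable, giving cc | ccH.
Drop H -> ε.
H -> Db: D nullable, giving Db | b.
H -> SDD: D, D nullable, giving S | SD | SDD.
Unchanged (no nullable symbols): S -> bc; D -> c; H -> c.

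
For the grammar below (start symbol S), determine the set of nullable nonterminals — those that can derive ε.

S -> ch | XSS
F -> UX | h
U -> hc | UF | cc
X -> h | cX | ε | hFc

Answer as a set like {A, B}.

{X}

Directly nullable (have an ε-rule): {X}.
Not nullable: F, S, U — each has a terminal in every rule's right-hand side or depends on a non-nullable symbol.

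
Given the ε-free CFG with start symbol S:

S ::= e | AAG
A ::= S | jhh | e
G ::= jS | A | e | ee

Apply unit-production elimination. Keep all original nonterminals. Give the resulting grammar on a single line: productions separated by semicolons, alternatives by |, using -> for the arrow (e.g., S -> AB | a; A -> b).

S -> e | AAG; A -> e | AAG | jhh; G -> e | ee | jS | AAG | jhh

Unit productions: A->S, G->A.
Unit pairs (A ⇒* B via units): (A,S), (G,A), (G,S).
S: inherits non-unit rules of {S} → AAG | e.
A: inherits non-unit rules of {A, S} → AAG | e | jhh.
G: inherits non-unit rules of {A, G, S} → AAG | e | ee | jS | jhh.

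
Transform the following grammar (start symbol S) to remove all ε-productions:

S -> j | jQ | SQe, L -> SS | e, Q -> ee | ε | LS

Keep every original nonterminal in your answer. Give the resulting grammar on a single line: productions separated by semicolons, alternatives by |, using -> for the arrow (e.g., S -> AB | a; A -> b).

Nullable set: {Q}.
S -> SQe: Q nullable, giving SQe | Se.
S -> jQ: Q nullable, giving j | jQ.
Drop Q -> ε.
Unchanged (no nullable symbols): S -> j; L -> SS; L -> e; Q -> LS; Q -> ee.

S -> j | Se | jQ | SQe; L -> e | SS; Q -> LS | ee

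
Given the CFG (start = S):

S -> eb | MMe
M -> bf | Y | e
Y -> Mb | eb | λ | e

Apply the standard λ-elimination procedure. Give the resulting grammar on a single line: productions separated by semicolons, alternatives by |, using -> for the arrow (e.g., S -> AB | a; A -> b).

S -> e | Me | eb | MMe; M -> Y | e | bf; Y -> b | e | Mb | eb

Nullable set: {M, Y}.
S -> MMe: M, M nullable, giving MMe | Me | e.
M -> Y: Y nullable, giving Y.
Drop Y -> λ.
Y -> Mb: M nullable, giving Mb | b.
Unchanged (no nullable symbols): S -> eb; M -> bf; M -> e; Y -> e; Y -> eb.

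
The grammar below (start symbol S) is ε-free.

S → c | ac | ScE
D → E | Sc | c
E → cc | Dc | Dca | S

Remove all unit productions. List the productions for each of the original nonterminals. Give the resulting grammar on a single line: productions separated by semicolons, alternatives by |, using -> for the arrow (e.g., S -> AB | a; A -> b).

S -> c | ac | ScE; D -> c | Dc | Sc | ac | cc | Dca | ScE; E -> c | Dc | ac | cc | Dca | ScE

Unit productions: D->E, E->S.
Unit pairs (A ⇒* B via units): (D,E), (D,S), (E,S).
S: inherits non-unit rules of {S} → ScE | ac | c.
D: inherits non-unit rules of {D, E, S} → Dc | Dca | Sc | ScE | ac | c | cc.
E: inherits non-unit rules of {E, S} → Dc | Dca | ScE | ac | c | cc.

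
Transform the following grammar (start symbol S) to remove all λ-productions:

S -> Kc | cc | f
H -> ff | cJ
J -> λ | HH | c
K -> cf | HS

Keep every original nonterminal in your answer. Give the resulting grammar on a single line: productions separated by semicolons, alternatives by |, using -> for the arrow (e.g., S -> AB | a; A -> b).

Nullable set: {J}.
H -> cJ: J nullable, giving c | cJ.
Drop J -> λ.
Unchanged (no nullable symbols): S -> Kc; S -> cc; S -> f; H -> ff; J -> HH; J -> c; K -> HS; K -> cf.

S -> f | Kc | cc; H -> c | cJ | ff; J -> c | HH; K -> HS | cf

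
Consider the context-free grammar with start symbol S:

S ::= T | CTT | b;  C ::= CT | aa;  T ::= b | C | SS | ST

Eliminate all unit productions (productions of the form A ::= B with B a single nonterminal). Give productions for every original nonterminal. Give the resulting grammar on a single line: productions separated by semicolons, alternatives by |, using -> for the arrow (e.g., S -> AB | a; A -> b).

S -> b | CT | SS | ST | aa | CTT; C -> CT | aa; T -> b | CT | SS | ST | aa

Unit productions: S->T, T->C.
Unit pairs (A ⇒* B via units): (S,C), (S,T), (T,C).
S: inherits non-unit rules of {C, S, T} → CT | CTT | SS | ST | aa | b.
C: inherits non-unit rules of {C} → CT | aa.
T: inherits non-unit rules of {C, T} → CT | SS | ST | aa | b.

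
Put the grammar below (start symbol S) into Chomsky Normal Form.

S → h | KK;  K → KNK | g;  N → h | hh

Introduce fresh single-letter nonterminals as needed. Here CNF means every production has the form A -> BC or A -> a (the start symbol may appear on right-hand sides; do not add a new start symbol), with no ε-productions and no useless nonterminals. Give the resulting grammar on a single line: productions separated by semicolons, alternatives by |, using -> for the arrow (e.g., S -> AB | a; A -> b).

No ε-productions.
No unit productions to eliminate.
TERM: introduce A -> h and substitute in every rule of length ≥2.
BIN: K -> KNK becomes K -> KB, B -> NK.

S -> h | KK; A -> h; B -> NK; K -> g | KB; N -> h | AA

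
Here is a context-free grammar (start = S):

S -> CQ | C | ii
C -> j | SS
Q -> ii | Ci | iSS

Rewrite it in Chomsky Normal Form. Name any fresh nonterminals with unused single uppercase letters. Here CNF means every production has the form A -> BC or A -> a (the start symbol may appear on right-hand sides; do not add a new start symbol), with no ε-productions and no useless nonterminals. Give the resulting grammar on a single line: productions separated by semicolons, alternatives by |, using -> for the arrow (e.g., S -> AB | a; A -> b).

S -> j | AA | CQ | SS; A -> i; B -> SS; C -> j | SS; Q -> AA | AB | CA

No ε-productions.
After unit-elimination: S -> j | CQ | SS | ii; C -> j | SS; Q -> Ci | ii | iSS.
TERM: introduce A -> i and substitute in every rule of length ≥2.
BIN: Q -> ASS becomes Q -> AB, B -> SS.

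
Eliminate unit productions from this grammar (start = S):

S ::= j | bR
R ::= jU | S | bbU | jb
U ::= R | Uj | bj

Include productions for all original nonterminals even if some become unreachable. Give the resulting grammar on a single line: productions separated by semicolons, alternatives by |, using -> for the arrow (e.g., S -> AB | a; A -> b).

Unit productions: R->S, U->R.
Unit pairs (A ⇒* B via units): (R,S), (U,R), (U,S).
S: inherits non-unit rules of {S} → bR | j.
R: inherits non-unit rules of {R, S} → bR | bbU | j | jU | jb.
U: inherits non-unit rules of {R, S, U} → Uj | bR | bbU | bj | j | jU | jb.

S -> j | bR; R -> j | bR | jU | jb | bbU; U -> j | Uj | bR | bj | jU | jb | bbU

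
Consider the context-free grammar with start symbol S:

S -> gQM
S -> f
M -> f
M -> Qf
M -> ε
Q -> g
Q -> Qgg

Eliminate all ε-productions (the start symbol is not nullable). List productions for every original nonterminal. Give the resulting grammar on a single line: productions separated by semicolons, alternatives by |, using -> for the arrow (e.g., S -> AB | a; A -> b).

S -> f | gQ | gQM; M -> f | Qf; Q -> g | Qgg

Nullable set: {M}.
S -> gQM: M nullable, giving gQ | gQM.
Drop M -> ε.
Unchanged (no nullable symbols): S -> f; M -> Qf; M -> f; Q -> Qgg; Q -> g.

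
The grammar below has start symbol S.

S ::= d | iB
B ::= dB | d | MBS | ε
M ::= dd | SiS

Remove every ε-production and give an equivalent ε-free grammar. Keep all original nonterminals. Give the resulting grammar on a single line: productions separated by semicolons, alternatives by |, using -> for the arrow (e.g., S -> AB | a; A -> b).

S -> d | i | iB; B -> d | MS | dB | MBS; M -> dd | SiS

Nullable set: {B}.
S -> iB: B nullable, giving i | iB.
Drop B -> ε.
B -> MBS: B nullable, giving MBS | MS.
B -> dB: B nullable, giving d | dB.
Unchanged (no nullable symbols): S -> d; B -> d; M -> SiS; M -> dd.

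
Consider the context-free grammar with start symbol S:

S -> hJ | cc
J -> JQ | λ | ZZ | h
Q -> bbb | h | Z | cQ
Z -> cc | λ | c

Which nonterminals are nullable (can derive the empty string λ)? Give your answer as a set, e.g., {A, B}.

{J, Q, Z}

Directly nullable (have an ε-rule): {J, Z}.
Q is nullable via Q -> Z (every symbol on the right is already known nullable).
Not nullable: S — each has a terminal in every rule's right-hand side or depends on a non-nullable symbol.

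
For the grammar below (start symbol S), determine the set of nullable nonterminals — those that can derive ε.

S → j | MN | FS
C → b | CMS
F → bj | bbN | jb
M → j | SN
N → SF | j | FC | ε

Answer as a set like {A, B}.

Directly nullable (have an ε-rule): {N}.
Not nullable: C, F, M, S — each has a terminal in every rule's right-hand side or depends on a non-nullable symbol.

{N}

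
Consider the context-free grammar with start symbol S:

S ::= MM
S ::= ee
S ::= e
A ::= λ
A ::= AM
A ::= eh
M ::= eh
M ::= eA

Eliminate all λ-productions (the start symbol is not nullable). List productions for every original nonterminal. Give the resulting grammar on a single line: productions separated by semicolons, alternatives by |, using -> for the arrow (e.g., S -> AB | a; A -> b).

Nullable set: {A}.
Drop A -> λ.
A -> AM: A nullable, giving AM | M.
M -> eA: A nullable, giving e | eA.
Unchanged (no nullable symbols): S -> MM; S -> e; S -> ee; A -> eh; M -> eh.

S -> e | MM | ee; A -> M | AM | eh; M -> e | eA | eh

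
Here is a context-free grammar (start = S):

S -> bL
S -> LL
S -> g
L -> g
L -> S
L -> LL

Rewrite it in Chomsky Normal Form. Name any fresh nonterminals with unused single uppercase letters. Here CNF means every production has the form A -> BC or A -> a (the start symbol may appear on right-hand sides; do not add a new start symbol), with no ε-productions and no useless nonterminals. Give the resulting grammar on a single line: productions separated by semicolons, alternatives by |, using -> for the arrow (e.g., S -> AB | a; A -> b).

No ε-productions.
After unit-elimination: S -> g | LL | bL; L -> g | LL | bL.
TERM: introduce A -> b and substitute in every rule of length ≥2.

S -> g | AL | LL; A -> b; L -> g | AL | LL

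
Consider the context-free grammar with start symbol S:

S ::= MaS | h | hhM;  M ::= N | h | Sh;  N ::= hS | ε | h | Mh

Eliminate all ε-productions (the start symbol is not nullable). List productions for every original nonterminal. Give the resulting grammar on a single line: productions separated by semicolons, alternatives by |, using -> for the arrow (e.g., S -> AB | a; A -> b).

S -> h | aS | hh | MaS | hhM; M -> N | h | Sh; N -> h | Mh | hS

Nullable set: {M, N}.
S -> MaS: M nullable, giving MaS | aS.
S -> hhM: M nullable, giving hh | hhM.
M -> N: N nullable, giving N.
Drop N -> ε.
N -> Mh: M nullable, giving Mh | h.
Unchanged (no nullable symbols): S -> h; M -> Sh; M -> h; N -> h; N -> hS.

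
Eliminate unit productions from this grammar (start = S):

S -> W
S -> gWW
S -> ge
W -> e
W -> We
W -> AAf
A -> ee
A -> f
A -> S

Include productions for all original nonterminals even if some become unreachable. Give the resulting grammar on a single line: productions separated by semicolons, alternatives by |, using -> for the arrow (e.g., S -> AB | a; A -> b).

Unit productions: A->S, S->W.
Unit pairs (A ⇒* B via units): (A,S), (A,W), (S,W).
S: inherits non-unit rules of {S, W} → AAf | We | e | gWW | ge.
A: inherits non-unit rules of {A, S, W} → AAf | We | e | ee | f | gWW | ge.
W: inherits non-unit rules of {W} → AAf | We | e.

S -> e | We | ge | AAf | gWW; A -> e | f | We | ee | ge | AAf | gWW; W -> e | We | AAf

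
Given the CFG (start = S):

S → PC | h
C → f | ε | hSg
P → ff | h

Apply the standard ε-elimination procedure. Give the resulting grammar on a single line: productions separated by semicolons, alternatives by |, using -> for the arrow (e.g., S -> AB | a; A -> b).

Nullable set: {C}.
S -> PC: C nullable, giving P | PC.
Drop C -> ε.
Unchanged (no nullable symbols): S -> h; C -> f; C -> hSg; P -> ff; P -> h.

S -> P | h | PC; C -> f | hSg; P -> h | ff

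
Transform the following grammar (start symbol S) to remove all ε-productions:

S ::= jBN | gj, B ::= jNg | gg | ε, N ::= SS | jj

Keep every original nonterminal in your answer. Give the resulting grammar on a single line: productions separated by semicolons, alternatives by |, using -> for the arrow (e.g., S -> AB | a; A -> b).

Nullable set: {B}.
S -> jBN: B nullable, giving jBN | jN.
Drop B -> ε.
Unchanged (no nullable symbols): S -> gj; B -> gg; B -> jNg; N -> SS; N -> jj.

S -> gj | jN | jBN; B -> gg | jNg; N -> SS | jj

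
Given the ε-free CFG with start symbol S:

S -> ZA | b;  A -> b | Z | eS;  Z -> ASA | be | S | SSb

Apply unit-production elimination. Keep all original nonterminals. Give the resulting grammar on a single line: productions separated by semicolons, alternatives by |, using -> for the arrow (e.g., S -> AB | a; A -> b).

S -> b | ZA; A -> b | ZA | be | eS | ASA | SSb; Z -> b | ZA | be | ASA | SSb

Unit productions: A->Z, Z->S.
Unit pairs (A ⇒* B via units): (A,S), (A,Z), (Z,S).
S: inherits non-unit rules of {S} → ZA | b.
A: inherits non-unit rules of {A, S, Z} → ASA | SSb | ZA | b | be | eS.
Z: inherits non-unit rules of {S, Z} → ASA | SSb | ZA | b | be.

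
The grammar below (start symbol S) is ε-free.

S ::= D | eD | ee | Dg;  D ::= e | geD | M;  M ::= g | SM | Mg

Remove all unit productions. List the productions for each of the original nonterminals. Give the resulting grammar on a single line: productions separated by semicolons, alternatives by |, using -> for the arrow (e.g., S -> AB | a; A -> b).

S -> e | g | Dg | Mg | SM | eD | ee | geD; D -> e | g | Mg | SM | geD; M -> g | Mg | SM

Unit productions: D->M, S->D.
Unit pairs (A ⇒* B via units): (D,M), (S,D), (S,M).
S: inherits non-unit rules of {D, M, S} → Dg | Mg | SM | e | eD | ee | g | geD.
D: inherits non-unit rules of {D, M} → Mg | SM | e | g | geD.
M: inherits non-unit rules of {M} → Mg | SM | g.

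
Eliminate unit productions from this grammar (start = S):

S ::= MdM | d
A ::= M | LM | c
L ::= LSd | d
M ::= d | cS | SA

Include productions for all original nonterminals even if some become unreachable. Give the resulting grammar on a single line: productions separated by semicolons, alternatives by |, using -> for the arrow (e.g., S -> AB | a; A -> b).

Unit productions: A->M.
Unit pairs (A ⇒* B via units): (A,M).
S: inherits non-unit rules of {S} → MdM | d.
A: inherits non-unit rules of {A, M} → LM | SA | c | cS | d.
L: inherits non-unit rules of {L} → LSd | d.
M: inherits non-unit rules of {M} → SA | cS | d.

S -> d | MdM; A -> c | d | LM | SA | cS; L -> d | LSd; M -> d | SA | cS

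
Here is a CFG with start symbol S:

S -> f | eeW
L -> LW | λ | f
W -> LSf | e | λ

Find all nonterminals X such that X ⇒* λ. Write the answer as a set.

{L, W}

Directly nullable (have an ε-rule): {L, W}.
Not nullable: S — each has a terminal in every rule's right-hand side or depends on a non-nullable symbol.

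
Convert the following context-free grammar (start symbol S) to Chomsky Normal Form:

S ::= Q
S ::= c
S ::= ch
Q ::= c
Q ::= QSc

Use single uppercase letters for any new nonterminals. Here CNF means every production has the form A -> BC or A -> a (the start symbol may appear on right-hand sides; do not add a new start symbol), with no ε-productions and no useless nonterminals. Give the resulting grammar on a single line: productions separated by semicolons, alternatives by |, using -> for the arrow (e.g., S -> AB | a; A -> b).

S -> c | AB | QD; A -> c; B -> h; C -> SA; D -> SA; Q -> c | QC

No ε-productions.
After unit-elimination: S -> c | ch | QSc; Q -> c | QSc.
TERM: introduce A -> c, B -> h and substitute in every rule of length ≥2.
BIN: Q -> QSA becomes Q -> QC, C -> SA; S -> QSA becomes S -> QD, D -> SA.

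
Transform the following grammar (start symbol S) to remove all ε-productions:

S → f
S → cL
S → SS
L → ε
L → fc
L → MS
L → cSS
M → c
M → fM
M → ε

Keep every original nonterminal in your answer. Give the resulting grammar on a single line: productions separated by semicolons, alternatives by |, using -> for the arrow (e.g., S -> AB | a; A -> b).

Nullable set: {L, M}.
S -> cL: L nullable, giving c | cL.
Drop L -> ε.
L -> MS: M nullable, giving MS | S.
Drop M -> ε.
M -> fM: M nullable, giving f | fM.
Unchanged (no nullable symbols): S -> SS; S -> f; L -> cSS; L -> fc; M -> c.

S -> c | f | SS | cL; L -> S | MS | fc | cSS; M -> c | f | fM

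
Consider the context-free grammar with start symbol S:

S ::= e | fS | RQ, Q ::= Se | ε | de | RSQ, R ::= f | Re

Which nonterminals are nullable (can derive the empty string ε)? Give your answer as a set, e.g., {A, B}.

Directly nullable (have an ε-rule): {Q}.
Not nullable: R, S — each has a terminal in every rule's right-hand side or depends on a non-nullable symbol.

{Q}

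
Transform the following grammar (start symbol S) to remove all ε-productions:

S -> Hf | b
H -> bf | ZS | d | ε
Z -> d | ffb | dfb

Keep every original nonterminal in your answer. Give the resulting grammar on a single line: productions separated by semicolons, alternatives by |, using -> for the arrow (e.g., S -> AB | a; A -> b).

S -> b | f | Hf; H -> d | ZS | bf; Z -> d | dfb | ffb

Nullable set: {H}.
S -> Hf: H nullable, giving Hf | f.
Drop H -> ε.
Unchanged (no nullable symbols): S -> b; H -> ZS; H -> bf; H -> d; Z -> d; Z -> dfb; Z -> ffb.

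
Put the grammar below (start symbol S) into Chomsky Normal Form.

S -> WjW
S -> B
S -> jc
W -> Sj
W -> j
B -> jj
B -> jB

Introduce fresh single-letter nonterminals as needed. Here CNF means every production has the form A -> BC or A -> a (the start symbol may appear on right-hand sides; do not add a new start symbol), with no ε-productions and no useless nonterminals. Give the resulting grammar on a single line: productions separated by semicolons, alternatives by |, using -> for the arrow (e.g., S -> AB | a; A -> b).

No ε-productions.
After unit-elimination: S -> jB | jc | jj | WjW; B -> jB | jj; W -> j | Sj.
TERM: introduce C -> c, A -> j and substitute in every rule of length ≥2.
BIN: S -> WAW becomes S -> WD, D -> AW.

S -> AA | AB | AC | WD; A -> j; B -> AA | AB; C -> c; D -> AW; W -> j | SA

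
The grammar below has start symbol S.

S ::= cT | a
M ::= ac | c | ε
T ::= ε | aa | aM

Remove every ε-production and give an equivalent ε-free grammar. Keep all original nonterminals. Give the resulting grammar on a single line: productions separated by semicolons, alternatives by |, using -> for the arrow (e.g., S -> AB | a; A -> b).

S -> a | c | cT; M -> c | ac; T -> a | aM | aa

Nullable set: {M, T}.
S -> cT: T nullable, giving c | cT.
Drop M -> ε.
Drop T -> ε.
T -> aM: M nullable, giving a | aM.
Unchanged (no nullable symbols): S -> a; M -> ac; M -> c; T -> aa.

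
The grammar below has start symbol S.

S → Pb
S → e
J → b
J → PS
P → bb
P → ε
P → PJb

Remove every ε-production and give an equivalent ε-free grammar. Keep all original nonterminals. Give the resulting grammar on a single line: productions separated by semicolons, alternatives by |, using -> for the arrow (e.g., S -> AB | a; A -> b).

Nullable set: {P}.
S -> Pb: P nullable, giving Pb | b.
J -> PS: P nullable, giving PS | S.
Drop P -> ε.
P -> PJb: P nullable, giving Jb | PJb.
Unchanged (no nullable symbols): S -> e; J -> b; P -> bb.

S -> b | e | Pb; J -> S | b | PS; P -> Jb | bb | PJb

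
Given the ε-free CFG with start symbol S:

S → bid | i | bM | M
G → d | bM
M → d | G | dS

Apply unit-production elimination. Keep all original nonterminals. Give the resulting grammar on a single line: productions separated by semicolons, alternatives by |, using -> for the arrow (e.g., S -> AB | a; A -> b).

S -> d | i | bM | dS | bid; G -> d | bM; M -> d | bM | dS

Unit productions: M->G, S->M.
Unit pairs (A ⇒* B via units): (M,G), (S,G), (S,M).
S: inherits non-unit rules of {G, M, S} → bM | bid | d | dS | i.
G: inherits non-unit rules of {G} → bM | d.
M: inherits non-unit rules of {G, M} → bM | d | dS.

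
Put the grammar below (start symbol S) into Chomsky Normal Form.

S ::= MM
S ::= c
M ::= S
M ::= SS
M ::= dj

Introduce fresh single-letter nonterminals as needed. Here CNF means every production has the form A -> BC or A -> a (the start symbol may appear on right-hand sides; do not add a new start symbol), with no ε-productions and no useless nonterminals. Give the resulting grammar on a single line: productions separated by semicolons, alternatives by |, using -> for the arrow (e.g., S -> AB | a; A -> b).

No ε-productions.
After unit-elimination: S -> c | MM; M -> c | MM | SS | dj.
TERM: introduce A -> d, B -> j and substitute in every rule of length ≥2.

S -> c | MM; A -> d; B -> j; M -> c | AB | MM | SS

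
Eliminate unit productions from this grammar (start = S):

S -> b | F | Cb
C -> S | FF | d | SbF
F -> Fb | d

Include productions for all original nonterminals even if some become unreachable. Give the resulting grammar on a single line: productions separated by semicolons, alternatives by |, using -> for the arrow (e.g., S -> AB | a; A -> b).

S -> b | d | Cb | Fb; C -> b | d | Cb | FF | Fb | SbF; F -> d | Fb

Unit productions: C->S, S->F.
Unit pairs (A ⇒* B via units): (C,F), (C,S), (S,F).
S: inherits non-unit rules of {F, S} → Cb | Fb | b | d.
C: inherits non-unit rules of {C, F, S} → Cb | FF | Fb | SbF | b | d.
F: inherits non-unit rules of {F} → Fb | d.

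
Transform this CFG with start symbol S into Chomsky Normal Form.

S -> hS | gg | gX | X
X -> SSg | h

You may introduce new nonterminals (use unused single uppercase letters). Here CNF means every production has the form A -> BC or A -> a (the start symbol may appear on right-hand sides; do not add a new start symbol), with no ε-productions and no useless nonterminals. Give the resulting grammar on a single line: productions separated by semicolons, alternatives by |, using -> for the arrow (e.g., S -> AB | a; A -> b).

S -> h | AA | AX | BS | SC; A -> g; B -> h; C -> SA; D -> SA; X -> h | SD

No ε-productions.
After unit-elimination: S -> h | gX | gg | hS | SSg; X -> h | SSg.
TERM: introduce A -> g, B -> h and substitute in every rule of length ≥2.
BIN: S -> SSA becomes S -> SC, C -> SA; X -> SSA becomes X -> SD, D -> SA.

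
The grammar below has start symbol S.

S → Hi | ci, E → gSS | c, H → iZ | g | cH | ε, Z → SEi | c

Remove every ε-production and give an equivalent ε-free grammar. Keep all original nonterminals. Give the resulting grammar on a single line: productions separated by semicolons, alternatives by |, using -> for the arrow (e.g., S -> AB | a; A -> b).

S -> i | Hi | ci; E -> c | gSS; H -> c | g | cH | iZ; Z -> c | SEi

Nullable set: {H}.
S -> Hi: H nullable, giving Hi | i.
Drop H -> ε.
H -> cH: H nullable, giving c | cH.
Unchanged (no nullable symbols): S -> ci; E -> c; E -> gSS; H -> g; H -> iZ; Z -> SEi; Z -> c.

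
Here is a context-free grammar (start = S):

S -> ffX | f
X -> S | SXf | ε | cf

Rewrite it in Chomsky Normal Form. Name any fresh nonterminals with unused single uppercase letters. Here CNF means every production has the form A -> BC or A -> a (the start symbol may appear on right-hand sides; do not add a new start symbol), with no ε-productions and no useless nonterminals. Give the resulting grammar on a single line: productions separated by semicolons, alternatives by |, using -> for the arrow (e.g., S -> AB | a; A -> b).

S -> f | AA | AC; A -> f; B -> c; C -> AX; D -> AX; E -> XA; X -> f | AA | AD | BA | SA | SE

Nullable: {X}; after ε-elimination: S -> f | ff | ffX; X -> S | Sf | cf | SXf.
After unit-elimination: S -> f | ff | ffX; X -> f | Sf | cf | ff | SXf | ffX.
TERM: introduce B -> c, A -> f and substitute in every rule of length ≥2.
BIN: S -> AAX becomes S -> AC, C -> AX; X -> AAX becomes X -> AD, D -> AX; X -> SXA becomes X -> SE, E -> XA.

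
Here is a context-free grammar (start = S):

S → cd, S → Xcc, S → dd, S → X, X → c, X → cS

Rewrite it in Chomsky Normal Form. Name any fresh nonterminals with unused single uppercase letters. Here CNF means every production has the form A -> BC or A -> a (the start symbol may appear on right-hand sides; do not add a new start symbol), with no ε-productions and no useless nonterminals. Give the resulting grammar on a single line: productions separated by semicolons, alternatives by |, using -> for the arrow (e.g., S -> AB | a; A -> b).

S -> c | AB | AS | BB | XC; A -> c; B -> d; C -> AA; X -> c | AS

No ε-productions.
After unit-elimination: S -> c | cS | cd | dd | Xcc; X -> c | cS.
TERM: introduce A -> c, B -> d and substitute in every rule of length ≥2.
BIN: S -> XAA becomes S -> XC, C -> AA.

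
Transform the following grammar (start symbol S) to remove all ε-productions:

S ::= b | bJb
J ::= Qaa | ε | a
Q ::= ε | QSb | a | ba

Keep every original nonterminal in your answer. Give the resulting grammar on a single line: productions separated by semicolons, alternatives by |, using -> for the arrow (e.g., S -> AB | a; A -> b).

Nullable set: {J, Q}.
S -> bJb: J nullable, giving bJb | bb.
Drop J -> ε.
J -> Qaa: Q nullable, giving Qaa | aa.
Drop Q -> ε.
Q -> QSb: Q nullable, giving QSb | Sb.
Unchanged (no nullable symbols): S -> b; J -> a; Q -> a; Q -> ba.

S -> b | bb | bJb; J -> a | aa | Qaa; Q -> a | Sb | ba | QSb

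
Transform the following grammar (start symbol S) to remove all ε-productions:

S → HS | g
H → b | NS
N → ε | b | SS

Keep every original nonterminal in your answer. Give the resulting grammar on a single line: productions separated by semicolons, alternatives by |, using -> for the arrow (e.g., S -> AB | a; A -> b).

Nullable set: {N}.
H -> NS: N nullable, giving NS | S.
Drop N -> ε.
Unchanged (no nullable symbols): S -> HS; S -> g; H -> b; N -> SS; N -> b.

S -> g | HS; H -> S | b | NS; N -> b | SS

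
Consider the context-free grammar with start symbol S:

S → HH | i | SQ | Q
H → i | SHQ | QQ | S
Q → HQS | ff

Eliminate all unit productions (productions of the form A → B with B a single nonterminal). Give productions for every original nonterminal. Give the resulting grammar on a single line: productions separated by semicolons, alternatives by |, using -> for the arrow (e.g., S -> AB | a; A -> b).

S -> i | HH | SQ | ff | HQS; H -> i | HH | QQ | SQ | ff | HQS | SHQ; Q -> ff | HQS

Unit productions: H->S, S->Q.
Unit pairs (A ⇒* B via units): (H,Q), (H,S), (S,Q).
S: inherits non-unit rules of {Q, S} → HH | HQS | SQ | ff | i.
H: inherits non-unit rules of {H, Q, S} → HH | HQS | QQ | SHQ | SQ | ff | i.
Q: inherits non-unit rules of {Q} → HQS | ff.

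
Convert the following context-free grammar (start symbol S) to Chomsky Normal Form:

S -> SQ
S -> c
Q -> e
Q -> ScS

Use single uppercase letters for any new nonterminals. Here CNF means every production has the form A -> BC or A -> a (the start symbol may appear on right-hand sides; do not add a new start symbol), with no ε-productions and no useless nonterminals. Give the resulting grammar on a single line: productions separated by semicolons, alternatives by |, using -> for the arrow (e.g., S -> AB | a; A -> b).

S -> c | SQ; A -> c; B -> AS; Q -> e | SB

No ε-productions.
No unit productions to eliminate.
TERM: introduce A -> c and substitute in every rule of length ≥2.
BIN: Q -> SAS becomes Q -> SB, B -> AS.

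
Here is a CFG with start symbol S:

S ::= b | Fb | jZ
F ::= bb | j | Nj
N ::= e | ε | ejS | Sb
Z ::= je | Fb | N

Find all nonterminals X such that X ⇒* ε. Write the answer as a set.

{N, Z}

Directly nullable (have an ε-rule): {N}.
Z is nullable via Z -> N (every symbol on the right is already known nullable).
Not nullable: F, S — each has a terminal in every rule's right-hand side or depends on a non-nullable symbol.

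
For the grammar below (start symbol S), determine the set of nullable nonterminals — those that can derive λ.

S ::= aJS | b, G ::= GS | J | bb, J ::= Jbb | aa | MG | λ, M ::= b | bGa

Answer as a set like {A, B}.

{G, J}

Directly nullable (have an ε-rule): {J}.
G is nullable via G -> J (every symbol on the right is already known nullable).
Not nullable: M, S — each has a terminal in every rule's right-hand side or depends on a non-nullable symbol.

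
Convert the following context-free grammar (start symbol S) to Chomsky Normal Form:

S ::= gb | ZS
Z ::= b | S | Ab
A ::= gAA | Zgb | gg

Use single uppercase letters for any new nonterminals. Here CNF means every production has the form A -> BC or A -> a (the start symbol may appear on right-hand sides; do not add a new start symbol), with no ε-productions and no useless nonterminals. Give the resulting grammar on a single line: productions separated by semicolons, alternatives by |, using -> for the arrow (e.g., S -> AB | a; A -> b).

No ε-productions.
After unit-elimination: S -> ZS | gb; A -> gg | Zgb | gAA; Z -> b | Ab | ZS | gb.
TERM: introduce C -> b, B -> g and substitute in every rule of length ≥2.
BIN: A -> BAA becomes A -> BD, D -> AA; A -> ZBC becomes A -> ZE, E -> BC.

S -> BC | ZS; A -> BB | BD | ZE; B -> g; C -> b; D -> AA; E -> BC; Z -> b | AC | BC | ZS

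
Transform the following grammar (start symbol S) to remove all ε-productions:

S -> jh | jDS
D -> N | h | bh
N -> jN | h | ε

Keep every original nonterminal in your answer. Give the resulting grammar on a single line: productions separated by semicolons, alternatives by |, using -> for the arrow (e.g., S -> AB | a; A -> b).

Nullable set: {D, N}.
S -> jDS: D nullable, giving jDS | jS.
D -> N: N nullable, giving N.
Drop N -> ε.
N -> jN: N nullable, giving j | jN.
Unchanged (no nullable symbols): S -> jh; D -> bh; D -> h; N -> h.

S -> jS | jh | jDS; D -> N | h | bh; N -> h | j | jN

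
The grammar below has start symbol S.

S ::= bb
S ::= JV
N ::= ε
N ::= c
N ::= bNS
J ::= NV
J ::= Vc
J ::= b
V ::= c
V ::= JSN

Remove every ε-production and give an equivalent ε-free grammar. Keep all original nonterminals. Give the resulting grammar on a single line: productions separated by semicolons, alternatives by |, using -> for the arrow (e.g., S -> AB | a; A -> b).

S -> JV | bb; J -> V | b | NV | Vc; N -> c | bS | bNS; V -> c | JS | JSN

Nullable set: {N}.
J -> NV: N nullable, giving NV | V.
Drop N -> ε.
N -> bNS: N nullable, giving bNS | bS.
V -> JSN: N nullable, giving JS | JSN.
Unchanged (no nullable symbols): S -> JV; S -> bb; J -> Vc; J -> b; N -> c; V -> c.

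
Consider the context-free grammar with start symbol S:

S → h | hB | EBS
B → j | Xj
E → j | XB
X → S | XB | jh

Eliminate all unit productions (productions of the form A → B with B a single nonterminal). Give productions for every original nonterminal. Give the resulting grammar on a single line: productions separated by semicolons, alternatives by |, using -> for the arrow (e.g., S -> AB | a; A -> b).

S -> h | hB | EBS; B -> j | Xj; E -> j | XB; X -> h | XB | hB | jh | EBS

Unit productions: X->S.
Unit pairs (A ⇒* B via units): (X,S).
S: inherits non-unit rules of {S} → EBS | h | hB.
B: inherits non-unit rules of {B} → Xj | j.
E: inherits non-unit rules of {E} → XB | j.
X: inherits non-unit rules of {S, X} → EBS | XB | h | hB | jh.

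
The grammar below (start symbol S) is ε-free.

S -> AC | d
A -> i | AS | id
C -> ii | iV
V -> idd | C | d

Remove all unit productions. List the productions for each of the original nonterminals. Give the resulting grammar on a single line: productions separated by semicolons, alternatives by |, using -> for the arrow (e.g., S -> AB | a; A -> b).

Unit productions: V->C.
Unit pairs (A ⇒* B via units): (V,C).
S: inherits non-unit rules of {S} → AC | d.
A: inherits non-unit rules of {A} → AS | i | id.
C: inherits non-unit rules of {C} → iV | ii.
V: inherits non-unit rules of {C, V} → d | iV | idd | ii.

S -> d | AC; A -> i | AS | id; C -> iV | ii; V -> d | iV | ii | idd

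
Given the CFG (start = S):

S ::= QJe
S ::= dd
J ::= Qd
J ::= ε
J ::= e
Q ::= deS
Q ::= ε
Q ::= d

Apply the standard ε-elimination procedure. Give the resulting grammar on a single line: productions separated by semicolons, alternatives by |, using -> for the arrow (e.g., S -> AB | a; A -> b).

Nullable set: {J, Q}.
S -> QJe: Q, J nullable, giving Je | QJe | Qe | e.
Drop J -> ε.
J -> Qd: Q nullable, giving Qd | d.
Drop Q -> ε.
Unchanged (no nullable symbols): S -> dd; J -> e; Q -> d; Q -> deS.

S -> e | Je | Qe | dd | QJe; J -> d | e | Qd; Q -> d | deS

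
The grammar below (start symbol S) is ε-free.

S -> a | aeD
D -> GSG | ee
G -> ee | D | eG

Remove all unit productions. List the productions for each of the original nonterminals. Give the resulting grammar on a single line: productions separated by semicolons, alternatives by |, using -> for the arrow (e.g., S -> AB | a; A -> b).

Unit productions: G->D.
Unit pairs (A ⇒* B via units): (G,D).
S: inherits non-unit rules of {S} → a | aeD.
D: inherits non-unit rules of {D} → GSG | ee.
G: inherits non-unit rules of {D, G} → GSG | eG | ee.

S -> a | aeD; D -> ee | GSG; G -> eG | ee | GSG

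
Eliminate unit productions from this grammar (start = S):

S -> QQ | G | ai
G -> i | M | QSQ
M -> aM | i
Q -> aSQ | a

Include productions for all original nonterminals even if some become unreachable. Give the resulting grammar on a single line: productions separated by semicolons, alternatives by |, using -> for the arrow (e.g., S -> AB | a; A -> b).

Unit productions: G->M, S->G.
Unit pairs (A ⇒* B via units): (G,M), (S,G), (S,M).
S: inherits non-unit rules of {G, M, S} → QQ | QSQ | aM | ai | i.
G: inherits non-unit rules of {G, M} → QSQ | aM | i.
M: inherits non-unit rules of {M} → aM | i.
Q: inherits non-unit rules of {Q} → a | aSQ.

S -> i | QQ | aM | ai | QSQ; G -> i | aM | QSQ; M -> i | aM; Q -> a | aSQ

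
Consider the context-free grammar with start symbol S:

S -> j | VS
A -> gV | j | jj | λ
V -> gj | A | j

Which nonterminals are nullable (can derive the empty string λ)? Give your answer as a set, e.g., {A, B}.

Directly nullable (have an ε-rule): {A}.
V is nullable via V -> A (every symbol on the right is already known nullable).
Not nullable: S — each has a terminal in every rule's right-hand side or depends on a non-nullable symbol.

{A, V}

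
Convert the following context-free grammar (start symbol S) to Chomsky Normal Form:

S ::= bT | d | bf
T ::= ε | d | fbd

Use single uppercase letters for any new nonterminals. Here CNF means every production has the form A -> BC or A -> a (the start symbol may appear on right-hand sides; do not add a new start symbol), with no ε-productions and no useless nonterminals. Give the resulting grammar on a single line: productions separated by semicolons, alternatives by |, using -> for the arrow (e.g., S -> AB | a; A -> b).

Nullable: {T}; after ε-elimination: S -> b | d | bT | bf; T -> d | fbd.
No unit productions to eliminate.
TERM: introduce A -> b, C -> d, B -> f and substitute in every rule of length ≥2.
BIN: T -> BAC becomes T -> BD, D -> AC.

S -> b | d | AB | AT; A -> b; B -> f; C -> d; D -> AC; T -> d | BD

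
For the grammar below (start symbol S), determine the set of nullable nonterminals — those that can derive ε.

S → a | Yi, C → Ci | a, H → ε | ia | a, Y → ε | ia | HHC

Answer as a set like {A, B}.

{H, Y}

Directly nullable (have an ε-rule): {H, Y}.
Not nullable: C, S — each has a terminal in every rule's right-hand side or depends on a non-nullable symbol.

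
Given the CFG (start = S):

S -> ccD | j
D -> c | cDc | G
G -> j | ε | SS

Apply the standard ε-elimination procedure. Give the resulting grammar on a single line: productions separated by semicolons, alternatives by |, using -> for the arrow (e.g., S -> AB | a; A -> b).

Nullable set: {D, G}.
S -> ccD: D nullable, giving cc | ccD.
D -> G: G nullable, giving G.
D -> cDc: D nullable, giving cDc | cc.
Drop G -> ε.
Unchanged (no nullable symbols): S -> j; D -> c; G -> SS; G -> j.

S -> j | cc | ccD; D -> G | c | cc | cDc; G -> j | SS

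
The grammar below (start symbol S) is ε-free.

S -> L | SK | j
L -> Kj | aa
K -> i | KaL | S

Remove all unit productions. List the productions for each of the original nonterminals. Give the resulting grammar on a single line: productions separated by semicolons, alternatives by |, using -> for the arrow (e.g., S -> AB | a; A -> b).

Unit productions: K->S, S->L.
Unit pairs (A ⇒* B via units): (K,L), (K,S), (S,L).
S: inherits non-unit rules of {L, S} → Kj | SK | aa | j.
K: inherits non-unit rules of {K, L, S} → KaL | Kj | SK | aa | i | j.
L: inherits non-unit rules of {L} → Kj | aa.

S -> j | Kj | SK | aa; K -> i | j | Kj | SK | aa | KaL; L -> Kj | aa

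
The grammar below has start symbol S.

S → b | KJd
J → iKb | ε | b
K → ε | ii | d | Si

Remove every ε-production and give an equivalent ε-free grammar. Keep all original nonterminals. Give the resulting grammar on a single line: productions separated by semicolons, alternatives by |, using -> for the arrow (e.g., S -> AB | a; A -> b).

Nullable set: {J, K}.
S -> KJd: K, J nullable, giving Jd | KJd | Kd | d.
Drop J -> ε.
J -> iKb: K nullable, giving iKb | ib.
Drop K -> ε.
Unchanged (no nullable symbols): S -> b; J -> b; K -> Si; K -> d; K -> ii.

S -> b | d | Jd | Kd | KJd; J -> b | ib | iKb; K -> d | Si | ii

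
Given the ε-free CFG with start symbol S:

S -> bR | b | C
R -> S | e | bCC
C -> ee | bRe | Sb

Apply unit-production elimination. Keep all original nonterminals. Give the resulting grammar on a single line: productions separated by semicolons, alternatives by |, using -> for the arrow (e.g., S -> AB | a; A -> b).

Unit productions: R->S, S->C.
Unit pairs (A ⇒* B via units): (R,C), (R,S), (S,C).
S: inherits non-unit rules of {C, S} → Sb | b | bR | bRe | ee.
C: inherits non-unit rules of {C} → Sb | bRe | ee.
R: inherits non-unit rules of {C, R, S} → Sb | b | bCC | bR | bRe | e | ee.

S -> b | Sb | bR | ee | bRe; C -> Sb | ee | bRe; R -> b | e | Sb | bR | ee | bCC | bRe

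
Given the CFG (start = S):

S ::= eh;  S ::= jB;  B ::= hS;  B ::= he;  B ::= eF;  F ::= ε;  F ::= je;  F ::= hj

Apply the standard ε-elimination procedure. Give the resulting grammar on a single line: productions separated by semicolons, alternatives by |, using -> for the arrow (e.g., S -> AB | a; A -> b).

Nullable set: {F}.
B -> eF: F nullable, giving e | eF.
Drop F -> ε.
Unchanged (no nullable symbols): S -> eh; S -> jB; B -> hS; B -> he; F -> hj; F -> je.

S -> eh | jB; B -> e | eF | hS | he; F -> hj | je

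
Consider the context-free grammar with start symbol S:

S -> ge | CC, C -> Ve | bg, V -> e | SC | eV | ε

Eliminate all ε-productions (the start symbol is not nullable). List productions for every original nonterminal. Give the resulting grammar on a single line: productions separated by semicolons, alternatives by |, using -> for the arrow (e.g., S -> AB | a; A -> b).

S -> CC | ge; C -> e | Ve | bg; V -> e | SC | eV

Nullable set: {V}.
C -> Ve: V nullable, giving Ve | e.
Drop V -> ε.
V -> eV: V nullable, giving e | eV.
Unchanged (no nullable symbols): S -> CC; S -> ge; C -> bg; V -> SC; V -> e.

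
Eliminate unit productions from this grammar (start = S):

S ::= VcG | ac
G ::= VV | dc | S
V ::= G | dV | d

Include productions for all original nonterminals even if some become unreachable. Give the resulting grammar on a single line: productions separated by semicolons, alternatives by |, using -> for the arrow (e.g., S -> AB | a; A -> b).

Unit productions: G->S, V->G.
Unit pairs (A ⇒* B via units): (G,S), (V,G), (V,S).
S: inherits non-unit rules of {S} → VcG | ac.
G: inherits non-unit rules of {G, S} → VV | VcG | ac | dc.
V: inherits non-unit rules of {G, S, V} → VV | VcG | ac | d | dV | dc.

S -> ac | VcG; G -> VV | ac | dc | VcG; V -> d | VV | ac | dV | dc | VcG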